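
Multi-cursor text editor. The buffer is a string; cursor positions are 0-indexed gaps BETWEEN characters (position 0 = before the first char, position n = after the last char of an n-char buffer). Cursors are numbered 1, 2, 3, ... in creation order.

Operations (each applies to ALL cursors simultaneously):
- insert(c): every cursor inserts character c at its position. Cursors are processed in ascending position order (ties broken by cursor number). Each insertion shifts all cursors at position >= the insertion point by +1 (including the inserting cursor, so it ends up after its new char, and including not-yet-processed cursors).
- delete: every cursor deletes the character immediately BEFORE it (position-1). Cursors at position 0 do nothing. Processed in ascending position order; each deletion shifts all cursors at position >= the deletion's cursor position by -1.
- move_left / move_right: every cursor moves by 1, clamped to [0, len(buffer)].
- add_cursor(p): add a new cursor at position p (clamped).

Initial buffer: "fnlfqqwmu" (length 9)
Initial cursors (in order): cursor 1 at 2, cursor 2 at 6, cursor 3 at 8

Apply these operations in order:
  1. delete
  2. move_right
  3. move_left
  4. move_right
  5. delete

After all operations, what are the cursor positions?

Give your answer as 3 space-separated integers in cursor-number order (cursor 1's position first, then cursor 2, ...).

Answer: 1 3 3

Derivation:
After op 1 (delete): buffer="flfqwu" (len 6), cursors c1@1 c2@4 c3@5, authorship ......
After op 2 (move_right): buffer="flfqwu" (len 6), cursors c1@2 c2@5 c3@6, authorship ......
After op 3 (move_left): buffer="flfqwu" (len 6), cursors c1@1 c2@4 c3@5, authorship ......
After op 4 (move_right): buffer="flfqwu" (len 6), cursors c1@2 c2@5 c3@6, authorship ......
After op 5 (delete): buffer="ffq" (len 3), cursors c1@1 c2@3 c3@3, authorship ...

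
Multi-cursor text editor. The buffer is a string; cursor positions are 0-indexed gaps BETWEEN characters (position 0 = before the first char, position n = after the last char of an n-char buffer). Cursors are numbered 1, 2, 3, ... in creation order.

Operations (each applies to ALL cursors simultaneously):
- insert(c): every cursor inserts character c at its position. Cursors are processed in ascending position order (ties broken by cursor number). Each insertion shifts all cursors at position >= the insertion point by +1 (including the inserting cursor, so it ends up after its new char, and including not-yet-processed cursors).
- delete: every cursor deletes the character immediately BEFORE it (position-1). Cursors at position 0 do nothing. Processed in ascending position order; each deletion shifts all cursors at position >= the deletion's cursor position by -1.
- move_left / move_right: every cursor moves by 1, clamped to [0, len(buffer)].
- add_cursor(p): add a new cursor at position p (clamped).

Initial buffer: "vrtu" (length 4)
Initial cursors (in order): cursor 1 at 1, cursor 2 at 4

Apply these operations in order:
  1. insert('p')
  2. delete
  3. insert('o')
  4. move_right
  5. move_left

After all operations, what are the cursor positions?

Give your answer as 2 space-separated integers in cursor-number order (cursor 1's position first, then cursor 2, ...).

Answer: 2 5

Derivation:
After op 1 (insert('p')): buffer="vprtup" (len 6), cursors c1@2 c2@6, authorship .1...2
After op 2 (delete): buffer="vrtu" (len 4), cursors c1@1 c2@4, authorship ....
After op 3 (insert('o')): buffer="vortuo" (len 6), cursors c1@2 c2@6, authorship .1...2
After op 4 (move_right): buffer="vortuo" (len 6), cursors c1@3 c2@6, authorship .1...2
After op 5 (move_left): buffer="vortuo" (len 6), cursors c1@2 c2@5, authorship .1...2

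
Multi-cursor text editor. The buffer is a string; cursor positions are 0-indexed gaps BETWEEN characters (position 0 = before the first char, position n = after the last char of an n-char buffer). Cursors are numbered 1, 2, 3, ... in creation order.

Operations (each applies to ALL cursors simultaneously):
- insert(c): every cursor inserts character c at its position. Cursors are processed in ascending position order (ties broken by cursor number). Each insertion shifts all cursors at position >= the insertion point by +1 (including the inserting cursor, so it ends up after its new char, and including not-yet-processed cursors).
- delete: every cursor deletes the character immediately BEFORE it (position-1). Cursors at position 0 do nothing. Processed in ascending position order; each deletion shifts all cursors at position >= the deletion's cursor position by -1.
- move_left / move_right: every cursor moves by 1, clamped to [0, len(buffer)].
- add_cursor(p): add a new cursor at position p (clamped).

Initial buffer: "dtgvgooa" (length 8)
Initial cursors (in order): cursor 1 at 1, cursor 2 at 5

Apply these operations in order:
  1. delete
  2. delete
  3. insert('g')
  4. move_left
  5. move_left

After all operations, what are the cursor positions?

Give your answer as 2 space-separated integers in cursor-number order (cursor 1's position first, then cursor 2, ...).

Answer: 0 2

Derivation:
After op 1 (delete): buffer="tgvooa" (len 6), cursors c1@0 c2@3, authorship ......
After op 2 (delete): buffer="tgooa" (len 5), cursors c1@0 c2@2, authorship .....
After op 3 (insert('g')): buffer="gtggooa" (len 7), cursors c1@1 c2@4, authorship 1..2...
After op 4 (move_left): buffer="gtggooa" (len 7), cursors c1@0 c2@3, authorship 1..2...
After op 5 (move_left): buffer="gtggooa" (len 7), cursors c1@0 c2@2, authorship 1..2...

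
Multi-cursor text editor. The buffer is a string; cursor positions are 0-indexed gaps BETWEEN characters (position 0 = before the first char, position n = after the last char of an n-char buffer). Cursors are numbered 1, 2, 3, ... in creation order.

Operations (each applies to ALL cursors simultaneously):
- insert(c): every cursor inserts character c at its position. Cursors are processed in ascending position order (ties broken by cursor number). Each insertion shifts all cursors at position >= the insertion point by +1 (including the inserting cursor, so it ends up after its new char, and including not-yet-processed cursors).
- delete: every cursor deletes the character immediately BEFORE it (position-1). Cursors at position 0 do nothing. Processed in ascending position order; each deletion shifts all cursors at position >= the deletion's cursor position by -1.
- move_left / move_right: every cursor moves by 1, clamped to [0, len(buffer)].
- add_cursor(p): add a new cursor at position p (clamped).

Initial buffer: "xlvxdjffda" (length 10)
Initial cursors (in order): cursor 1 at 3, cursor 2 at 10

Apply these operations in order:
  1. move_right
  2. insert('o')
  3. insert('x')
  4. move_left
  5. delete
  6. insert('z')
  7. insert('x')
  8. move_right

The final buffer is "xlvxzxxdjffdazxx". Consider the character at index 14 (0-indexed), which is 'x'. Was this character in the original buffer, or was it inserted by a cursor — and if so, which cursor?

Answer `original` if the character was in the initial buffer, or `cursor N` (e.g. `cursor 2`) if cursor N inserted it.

After op 1 (move_right): buffer="xlvxdjffda" (len 10), cursors c1@4 c2@10, authorship ..........
After op 2 (insert('o')): buffer="xlvxodjffdao" (len 12), cursors c1@5 c2@12, authorship ....1......2
After op 3 (insert('x')): buffer="xlvxoxdjffdaox" (len 14), cursors c1@6 c2@14, authorship ....11......22
After op 4 (move_left): buffer="xlvxoxdjffdaox" (len 14), cursors c1@5 c2@13, authorship ....11......22
After op 5 (delete): buffer="xlvxxdjffdax" (len 12), cursors c1@4 c2@11, authorship ....1......2
After op 6 (insert('z')): buffer="xlvxzxdjffdazx" (len 14), cursors c1@5 c2@13, authorship ....11......22
After op 7 (insert('x')): buffer="xlvxzxxdjffdazxx" (len 16), cursors c1@6 c2@15, authorship ....111......222
After op 8 (move_right): buffer="xlvxzxxdjffdazxx" (len 16), cursors c1@7 c2@16, authorship ....111......222
Authorship (.=original, N=cursor N): . . . . 1 1 1 . . . . . . 2 2 2
Index 14: author = 2

Answer: cursor 2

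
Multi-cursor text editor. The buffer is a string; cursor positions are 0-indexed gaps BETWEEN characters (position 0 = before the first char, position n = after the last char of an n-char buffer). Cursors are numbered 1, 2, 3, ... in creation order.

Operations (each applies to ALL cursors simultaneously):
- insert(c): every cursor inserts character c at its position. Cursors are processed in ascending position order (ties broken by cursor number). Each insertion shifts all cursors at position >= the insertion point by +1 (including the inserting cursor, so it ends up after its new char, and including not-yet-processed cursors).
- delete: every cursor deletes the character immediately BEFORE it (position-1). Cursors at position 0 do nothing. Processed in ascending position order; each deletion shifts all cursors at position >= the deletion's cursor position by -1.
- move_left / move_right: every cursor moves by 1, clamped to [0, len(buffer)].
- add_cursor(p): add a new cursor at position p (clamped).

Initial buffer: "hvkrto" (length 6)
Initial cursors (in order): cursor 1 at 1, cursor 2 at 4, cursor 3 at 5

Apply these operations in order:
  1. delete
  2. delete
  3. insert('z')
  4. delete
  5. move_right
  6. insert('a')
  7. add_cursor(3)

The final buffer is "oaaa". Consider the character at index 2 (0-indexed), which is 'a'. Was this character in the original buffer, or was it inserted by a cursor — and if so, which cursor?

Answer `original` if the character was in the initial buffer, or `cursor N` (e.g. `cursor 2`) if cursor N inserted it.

Answer: cursor 2

Derivation:
After op 1 (delete): buffer="vko" (len 3), cursors c1@0 c2@2 c3@2, authorship ...
After op 2 (delete): buffer="o" (len 1), cursors c1@0 c2@0 c3@0, authorship .
After op 3 (insert('z')): buffer="zzzo" (len 4), cursors c1@3 c2@3 c3@3, authorship 123.
After op 4 (delete): buffer="o" (len 1), cursors c1@0 c2@0 c3@0, authorship .
After op 5 (move_right): buffer="o" (len 1), cursors c1@1 c2@1 c3@1, authorship .
After op 6 (insert('a')): buffer="oaaa" (len 4), cursors c1@4 c2@4 c3@4, authorship .123
After op 7 (add_cursor(3)): buffer="oaaa" (len 4), cursors c4@3 c1@4 c2@4 c3@4, authorship .123
Authorship (.=original, N=cursor N): . 1 2 3
Index 2: author = 2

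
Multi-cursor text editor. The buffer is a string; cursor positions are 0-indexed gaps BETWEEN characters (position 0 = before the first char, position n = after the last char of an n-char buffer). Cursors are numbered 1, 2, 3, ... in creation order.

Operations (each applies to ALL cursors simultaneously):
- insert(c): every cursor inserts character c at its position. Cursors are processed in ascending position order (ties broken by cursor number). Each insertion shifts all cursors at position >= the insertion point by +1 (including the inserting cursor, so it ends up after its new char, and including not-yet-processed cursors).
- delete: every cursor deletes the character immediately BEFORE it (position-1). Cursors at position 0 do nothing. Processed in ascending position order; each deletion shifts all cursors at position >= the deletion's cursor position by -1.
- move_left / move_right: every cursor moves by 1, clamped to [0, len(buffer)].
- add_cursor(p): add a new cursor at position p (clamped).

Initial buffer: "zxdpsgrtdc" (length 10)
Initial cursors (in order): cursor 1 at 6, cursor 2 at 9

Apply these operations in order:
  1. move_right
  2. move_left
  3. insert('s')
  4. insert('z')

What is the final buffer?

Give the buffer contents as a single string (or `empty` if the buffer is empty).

After op 1 (move_right): buffer="zxdpsgrtdc" (len 10), cursors c1@7 c2@10, authorship ..........
After op 2 (move_left): buffer="zxdpsgrtdc" (len 10), cursors c1@6 c2@9, authorship ..........
After op 3 (insert('s')): buffer="zxdpsgsrtdsc" (len 12), cursors c1@7 c2@11, authorship ......1...2.
After op 4 (insert('z')): buffer="zxdpsgszrtdszc" (len 14), cursors c1@8 c2@13, authorship ......11...22.

Answer: zxdpsgszrtdszc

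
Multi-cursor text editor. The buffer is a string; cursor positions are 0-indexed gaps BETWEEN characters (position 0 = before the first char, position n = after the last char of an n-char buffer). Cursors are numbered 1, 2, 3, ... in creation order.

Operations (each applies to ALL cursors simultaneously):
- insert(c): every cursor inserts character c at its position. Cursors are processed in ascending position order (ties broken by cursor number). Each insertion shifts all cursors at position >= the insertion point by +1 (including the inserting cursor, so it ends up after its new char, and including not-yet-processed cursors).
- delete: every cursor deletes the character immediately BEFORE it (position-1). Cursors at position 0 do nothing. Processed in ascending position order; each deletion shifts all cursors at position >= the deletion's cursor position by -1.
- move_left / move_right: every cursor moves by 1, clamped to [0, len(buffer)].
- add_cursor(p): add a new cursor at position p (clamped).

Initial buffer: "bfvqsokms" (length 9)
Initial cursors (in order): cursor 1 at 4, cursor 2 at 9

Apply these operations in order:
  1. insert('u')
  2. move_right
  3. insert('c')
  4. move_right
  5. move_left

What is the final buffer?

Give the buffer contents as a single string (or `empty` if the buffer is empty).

After op 1 (insert('u')): buffer="bfvqusokmsu" (len 11), cursors c1@5 c2@11, authorship ....1.....2
After op 2 (move_right): buffer="bfvqusokmsu" (len 11), cursors c1@6 c2@11, authorship ....1.....2
After op 3 (insert('c')): buffer="bfvquscokmsuc" (len 13), cursors c1@7 c2@13, authorship ....1.1....22
After op 4 (move_right): buffer="bfvquscokmsuc" (len 13), cursors c1@8 c2@13, authorship ....1.1....22
After op 5 (move_left): buffer="bfvquscokmsuc" (len 13), cursors c1@7 c2@12, authorship ....1.1....22

Answer: bfvquscokmsuc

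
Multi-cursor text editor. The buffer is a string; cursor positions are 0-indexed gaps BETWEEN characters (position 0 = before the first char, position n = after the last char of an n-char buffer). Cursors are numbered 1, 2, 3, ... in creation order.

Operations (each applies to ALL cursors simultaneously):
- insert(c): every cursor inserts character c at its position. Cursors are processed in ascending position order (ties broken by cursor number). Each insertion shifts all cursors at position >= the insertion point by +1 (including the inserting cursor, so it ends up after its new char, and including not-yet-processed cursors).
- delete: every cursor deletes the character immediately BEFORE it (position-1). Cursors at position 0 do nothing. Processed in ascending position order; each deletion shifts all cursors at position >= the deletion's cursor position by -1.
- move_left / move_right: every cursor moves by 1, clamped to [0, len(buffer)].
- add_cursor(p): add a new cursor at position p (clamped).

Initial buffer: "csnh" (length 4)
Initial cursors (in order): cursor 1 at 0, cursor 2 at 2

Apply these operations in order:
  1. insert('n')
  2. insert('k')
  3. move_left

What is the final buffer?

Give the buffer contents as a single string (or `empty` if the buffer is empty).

After op 1 (insert('n')): buffer="ncsnnh" (len 6), cursors c1@1 c2@4, authorship 1..2..
After op 2 (insert('k')): buffer="nkcsnknh" (len 8), cursors c1@2 c2@6, authorship 11..22..
After op 3 (move_left): buffer="nkcsnknh" (len 8), cursors c1@1 c2@5, authorship 11..22..

Answer: nkcsnknh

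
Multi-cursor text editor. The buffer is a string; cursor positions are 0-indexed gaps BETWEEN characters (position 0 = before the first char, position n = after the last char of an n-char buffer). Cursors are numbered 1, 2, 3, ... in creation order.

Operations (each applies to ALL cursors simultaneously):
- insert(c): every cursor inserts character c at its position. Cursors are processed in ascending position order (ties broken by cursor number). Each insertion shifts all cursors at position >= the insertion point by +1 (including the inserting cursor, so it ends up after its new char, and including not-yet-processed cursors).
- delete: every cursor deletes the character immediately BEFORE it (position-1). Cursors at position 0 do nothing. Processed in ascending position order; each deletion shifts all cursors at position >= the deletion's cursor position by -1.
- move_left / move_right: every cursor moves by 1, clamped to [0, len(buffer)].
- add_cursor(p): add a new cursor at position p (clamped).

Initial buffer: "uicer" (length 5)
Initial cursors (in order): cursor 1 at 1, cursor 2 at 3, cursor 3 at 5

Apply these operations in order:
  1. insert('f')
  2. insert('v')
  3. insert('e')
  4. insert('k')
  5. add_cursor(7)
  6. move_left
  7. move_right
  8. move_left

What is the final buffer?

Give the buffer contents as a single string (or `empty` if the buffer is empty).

Answer: ufvekicfvekerfvek

Derivation:
After op 1 (insert('f')): buffer="uficferf" (len 8), cursors c1@2 c2@5 c3@8, authorship .1..2..3
After op 2 (insert('v')): buffer="ufvicfverfv" (len 11), cursors c1@3 c2@7 c3@11, authorship .11..22..33
After op 3 (insert('e')): buffer="ufveicfveerfve" (len 14), cursors c1@4 c2@9 c3@14, authorship .111..222..333
After op 4 (insert('k')): buffer="ufvekicfvekerfvek" (len 17), cursors c1@5 c2@11 c3@17, authorship .1111..2222..3333
After op 5 (add_cursor(7)): buffer="ufvekicfvekerfvek" (len 17), cursors c1@5 c4@7 c2@11 c3@17, authorship .1111..2222..3333
After op 6 (move_left): buffer="ufvekicfvekerfvek" (len 17), cursors c1@4 c4@6 c2@10 c3@16, authorship .1111..2222..3333
After op 7 (move_right): buffer="ufvekicfvekerfvek" (len 17), cursors c1@5 c4@7 c2@11 c3@17, authorship .1111..2222..3333
After op 8 (move_left): buffer="ufvekicfvekerfvek" (len 17), cursors c1@4 c4@6 c2@10 c3@16, authorship .1111..2222..3333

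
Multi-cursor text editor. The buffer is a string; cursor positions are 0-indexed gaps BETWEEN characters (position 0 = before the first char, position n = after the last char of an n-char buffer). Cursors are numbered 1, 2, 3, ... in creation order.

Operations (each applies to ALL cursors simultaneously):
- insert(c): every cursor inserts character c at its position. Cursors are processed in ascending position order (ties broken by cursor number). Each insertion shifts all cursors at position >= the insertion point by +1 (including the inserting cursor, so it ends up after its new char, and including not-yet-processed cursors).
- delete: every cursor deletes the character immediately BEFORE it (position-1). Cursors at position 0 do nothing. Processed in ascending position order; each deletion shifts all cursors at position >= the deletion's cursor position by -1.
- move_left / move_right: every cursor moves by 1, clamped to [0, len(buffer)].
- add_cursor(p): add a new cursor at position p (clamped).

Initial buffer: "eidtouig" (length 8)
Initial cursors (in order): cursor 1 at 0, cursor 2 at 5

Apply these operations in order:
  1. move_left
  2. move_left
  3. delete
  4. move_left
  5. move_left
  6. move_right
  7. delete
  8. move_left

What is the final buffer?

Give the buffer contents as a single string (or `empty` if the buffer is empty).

After op 1 (move_left): buffer="eidtouig" (len 8), cursors c1@0 c2@4, authorship ........
After op 2 (move_left): buffer="eidtouig" (len 8), cursors c1@0 c2@3, authorship ........
After op 3 (delete): buffer="eitouig" (len 7), cursors c1@0 c2@2, authorship .......
After op 4 (move_left): buffer="eitouig" (len 7), cursors c1@0 c2@1, authorship .......
After op 5 (move_left): buffer="eitouig" (len 7), cursors c1@0 c2@0, authorship .......
After op 6 (move_right): buffer="eitouig" (len 7), cursors c1@1 c2@1, authorship .......
After op 7 (delete): buffer="itouig" (len 6), cursors c1@0 c2@0, authorship ......
After op 8 (move_left): buffer="itouig" (len 6), cursors c1@0 c2@0, authorship ......

Answer: itouig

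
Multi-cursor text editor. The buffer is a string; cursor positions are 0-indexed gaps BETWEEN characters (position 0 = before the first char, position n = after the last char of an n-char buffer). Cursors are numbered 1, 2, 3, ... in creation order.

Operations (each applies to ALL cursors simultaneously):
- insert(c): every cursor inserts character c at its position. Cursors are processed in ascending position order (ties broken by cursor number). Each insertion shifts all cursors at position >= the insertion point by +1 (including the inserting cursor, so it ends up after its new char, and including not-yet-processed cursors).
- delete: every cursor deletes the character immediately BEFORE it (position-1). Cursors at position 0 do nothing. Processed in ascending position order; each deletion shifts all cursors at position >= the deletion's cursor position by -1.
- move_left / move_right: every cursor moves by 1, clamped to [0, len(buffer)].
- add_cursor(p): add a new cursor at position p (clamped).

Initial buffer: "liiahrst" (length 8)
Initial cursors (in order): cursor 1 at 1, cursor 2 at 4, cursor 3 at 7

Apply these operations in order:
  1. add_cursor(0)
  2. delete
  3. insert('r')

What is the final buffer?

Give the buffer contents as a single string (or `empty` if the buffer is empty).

Answer: rriirhrrt

Derivation:
After op 1 (add_cursor(0)): buffer="liiahrst" (len 8), cursors c4@0 c1@1 c2@4 c3@7, authorship ........
After op 2 (delete): buffer="iihrt" (len 5), cursors c1@0 c4@0 c2@2 c3@4, authorship .....
After op 3 (insert('r')): buffer="rriirhrrt" (len 9), cursors c1@2 c4@2 c2@5 c3@8, authorship 14..2..3.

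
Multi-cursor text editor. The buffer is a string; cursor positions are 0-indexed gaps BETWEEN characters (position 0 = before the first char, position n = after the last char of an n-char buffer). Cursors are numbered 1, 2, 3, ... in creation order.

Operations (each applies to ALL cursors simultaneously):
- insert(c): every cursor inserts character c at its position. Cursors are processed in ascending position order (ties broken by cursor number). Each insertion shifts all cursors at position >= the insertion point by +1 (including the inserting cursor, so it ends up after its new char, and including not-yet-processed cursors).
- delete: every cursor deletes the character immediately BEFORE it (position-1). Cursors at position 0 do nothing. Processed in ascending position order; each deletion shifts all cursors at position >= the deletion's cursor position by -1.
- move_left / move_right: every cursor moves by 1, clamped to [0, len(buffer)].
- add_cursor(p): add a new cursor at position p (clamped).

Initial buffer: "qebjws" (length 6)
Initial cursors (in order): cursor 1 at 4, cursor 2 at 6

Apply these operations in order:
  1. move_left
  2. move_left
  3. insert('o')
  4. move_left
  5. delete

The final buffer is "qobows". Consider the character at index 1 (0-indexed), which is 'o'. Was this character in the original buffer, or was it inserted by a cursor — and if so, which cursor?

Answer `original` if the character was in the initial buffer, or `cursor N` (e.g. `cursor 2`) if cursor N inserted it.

After op 1 (move_left): buffer="qebjws" (len 6), cursors c1@3 c2@5, authorship ......
After op 2 (move_left): buffer="qebjws" (len 6), cursors c1@2 c2@4, authorship ......
After op 3 (insert('o')): buffer="qeobjows" (len 8), cursors c1@3 c2@6, authorship ..1..2..
After op 4 (move_left): buffer="qeobjows" (len 8), cursors c1@2 c2@5, authorship ..1..2..
After op 5 (delete): buffer="qobows" (len 6), cursors c1@1 c2@3, authorship .1.2..
Authorship (.=original, N=cursor N): . 1 . 2 . .
Index 1: author = 1

Answer: cursor 1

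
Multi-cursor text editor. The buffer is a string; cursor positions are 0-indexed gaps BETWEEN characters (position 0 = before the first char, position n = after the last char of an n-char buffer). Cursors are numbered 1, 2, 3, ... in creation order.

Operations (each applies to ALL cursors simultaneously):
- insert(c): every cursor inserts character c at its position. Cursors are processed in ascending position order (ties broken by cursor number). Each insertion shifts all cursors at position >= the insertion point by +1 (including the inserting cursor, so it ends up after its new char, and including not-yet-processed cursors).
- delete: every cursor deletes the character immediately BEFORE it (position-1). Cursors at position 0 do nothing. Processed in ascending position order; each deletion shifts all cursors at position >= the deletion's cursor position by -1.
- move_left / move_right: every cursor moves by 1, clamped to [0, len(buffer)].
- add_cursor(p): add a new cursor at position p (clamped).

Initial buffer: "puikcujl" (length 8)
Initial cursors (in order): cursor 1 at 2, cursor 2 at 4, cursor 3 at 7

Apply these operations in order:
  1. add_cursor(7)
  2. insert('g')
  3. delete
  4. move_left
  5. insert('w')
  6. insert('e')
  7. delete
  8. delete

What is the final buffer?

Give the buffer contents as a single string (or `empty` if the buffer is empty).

After op 1 (add_cursor(7)): buffer="puikcujl" (len 8), cursors c1@2 c2@4 c3@7 c4@7, authorship ........
After op 2 (insert('g')): buffer="pugikgcujggl" (len 12), cursors c1@3 c2@6 c3@11 c4@11, authorship ..1..2...34.
After op 3 (delete): buffer="puikcujl" (len 8), cursors c1@2 c2@4 c3@7 c4@7, authorship ........
After op 4 (move_left): buffer="puikcujl" (len 8), cursors c1@1 c2@3 c3@6 c4@6, authorship ........
After op 5 (insert('w')): buffer="pwuiwkcuwwjl" (len 12), cursors c1@2 c2@5 c3@10 c4@10, authorship .1..2...34..
After op 6 (insert('e')): buffer="pweuiwekcuwweejl" (len 16), cursors c1@3 c2@7 c3@14 c4@14, authorship .11..22...3434..
After op 7 (delete): buffer="pwuiwkcuwwjl" (len 12), cursors c1@2 c2@5 c3@10 c4@10, authorship .1..2...34..
After op 8 (delete): buffer="puikcujl" (len 8), cursors c1@1 c2@3 c3@6 c4@6, authorship ........

Answer: puikcujl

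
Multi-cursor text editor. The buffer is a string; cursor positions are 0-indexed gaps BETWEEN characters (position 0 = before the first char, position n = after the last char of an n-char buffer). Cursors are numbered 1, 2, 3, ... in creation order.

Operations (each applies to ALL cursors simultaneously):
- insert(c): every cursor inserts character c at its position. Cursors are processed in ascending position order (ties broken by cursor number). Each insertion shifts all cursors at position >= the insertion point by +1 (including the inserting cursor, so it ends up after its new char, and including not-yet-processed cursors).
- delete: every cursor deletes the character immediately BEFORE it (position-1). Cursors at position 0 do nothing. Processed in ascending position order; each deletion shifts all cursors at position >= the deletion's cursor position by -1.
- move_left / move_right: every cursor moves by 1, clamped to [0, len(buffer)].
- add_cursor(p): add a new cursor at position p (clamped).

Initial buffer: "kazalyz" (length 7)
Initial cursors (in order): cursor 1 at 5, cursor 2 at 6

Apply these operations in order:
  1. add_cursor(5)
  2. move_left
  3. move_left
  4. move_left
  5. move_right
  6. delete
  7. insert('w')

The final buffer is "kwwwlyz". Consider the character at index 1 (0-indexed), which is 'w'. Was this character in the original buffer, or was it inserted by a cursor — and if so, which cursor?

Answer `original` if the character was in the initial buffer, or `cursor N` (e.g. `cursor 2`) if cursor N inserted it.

After op 1 (add_cursor(5)): buffer="kazalyz" (len 7), cursors c1@5 c3@5 c2@6, authorship .......
After op 2 (move_left): buffer="kazalyz" (len 7), cursors c1@4 c3@4 c2@5, authorship .......
After op 3 (move_left): buffer="kazalyz" (len 7), cursors c1@3 c3@3 c2@4, authorship .......
After op 4 (move_left): buffer="kazalyz" (len 7), cursors c1@2 c3@2 c2@3, authorship .......
After op 5 (move_right): buffer="kazalyz" (len 7), cursors c1@3 c3@3 c2@4, authorship .......
After op 6 (delete): buffer="klyz" (len 4), cursors c1@1 c2@1 c3@1, authorship ....
After op 7 (insert('w')): buffer="kwwwlyz" (len 7), cursors c1@4 c2@4 c3@4, authorship .123...
Authorship (.=original, N=cursor N): . 1 2 3 . . .
Index 1: author = 1

Answer: cursor 1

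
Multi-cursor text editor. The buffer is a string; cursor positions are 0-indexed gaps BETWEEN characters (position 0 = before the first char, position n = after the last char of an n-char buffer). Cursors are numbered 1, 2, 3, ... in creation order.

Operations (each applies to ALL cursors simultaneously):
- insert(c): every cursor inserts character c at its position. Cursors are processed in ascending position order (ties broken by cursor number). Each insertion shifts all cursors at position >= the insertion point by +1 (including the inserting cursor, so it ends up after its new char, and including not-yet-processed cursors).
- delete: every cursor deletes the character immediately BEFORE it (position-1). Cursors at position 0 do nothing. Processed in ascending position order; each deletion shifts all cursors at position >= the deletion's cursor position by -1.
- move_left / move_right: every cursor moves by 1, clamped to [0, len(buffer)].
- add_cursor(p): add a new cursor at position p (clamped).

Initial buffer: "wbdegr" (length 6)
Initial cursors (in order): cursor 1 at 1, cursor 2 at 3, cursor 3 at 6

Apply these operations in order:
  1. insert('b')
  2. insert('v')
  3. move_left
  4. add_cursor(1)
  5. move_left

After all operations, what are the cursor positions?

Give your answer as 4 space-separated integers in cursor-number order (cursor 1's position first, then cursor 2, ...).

Answer: 1 5 10 0

Derivation:
After op 1 (insert('b')): buffer="wbbdbegrb" (len 9), cursors c1@2 c2@5 c3@9, authorship .1..2...3
After op 2 (insert('v')): buffer="wbvbdbvegrbv" (len 12), cursors c1@3 c2@7 c3@12, authorship .11..22...33
After op 3 (move_left): buffer="wbvbdbvegrbv" (len 12), cursors c1@2 c2@6 c3@11, authorship .11..22...33
After op 4 (add_cursor(1)): buffer="wbvbdbvegrbv" (len 12), cursors c4@1 c1@2 c2@6 c3@11, authorship .11..22...33
After op 5 (move_left): buffer="wbvbdbvegrbv" (len 12), cursors c4@0 c1@1 c2@5 c3@10, authorship .11..22...33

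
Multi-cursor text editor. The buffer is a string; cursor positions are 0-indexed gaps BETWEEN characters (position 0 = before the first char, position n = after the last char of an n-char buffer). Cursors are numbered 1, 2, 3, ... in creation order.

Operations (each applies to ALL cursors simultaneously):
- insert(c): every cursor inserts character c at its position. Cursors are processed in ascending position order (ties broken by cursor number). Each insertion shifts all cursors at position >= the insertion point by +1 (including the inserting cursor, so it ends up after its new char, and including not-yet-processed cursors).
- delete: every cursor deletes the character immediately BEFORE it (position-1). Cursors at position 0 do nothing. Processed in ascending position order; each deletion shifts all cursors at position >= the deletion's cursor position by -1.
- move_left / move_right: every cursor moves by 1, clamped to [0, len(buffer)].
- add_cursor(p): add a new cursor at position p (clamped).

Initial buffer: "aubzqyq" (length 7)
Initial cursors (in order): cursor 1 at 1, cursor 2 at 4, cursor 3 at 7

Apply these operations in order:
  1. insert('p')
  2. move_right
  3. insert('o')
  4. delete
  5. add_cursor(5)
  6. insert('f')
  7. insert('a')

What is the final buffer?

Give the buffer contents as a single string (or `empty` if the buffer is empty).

Answer: apufabzfapqfayqpfa

Derivation:
After op 1 (insert('p')): buffer="apubzpqyqp" (len 10), cursors c1@2 c2@6 c3@10, authorship .1...2...3
After op 2 (move_right): buffer="apubzpqyqp" (len 10), cursors c1@3 c2@7 c3@10, authorship .1...2...3
After op 3 (insert('o')): buffer="apuobzpqoyqpo" (len 13), cursors c1@4 c2@9 c3@13, authorship .1.1..2.2..33
After op 4 (delete): buffer="apubzpqyqp" (len 10), cursors c1@3 c2@7 c3@10, authorship .1...2...3
After op 5 (add_cursor(5)): buffer="apubzpqyqp" (len 10), cursors c1@3 c4@5 c2@7 c3@10, authorship .1...2...3
After op 6 (insert('f')): buffer="apufbzfpqfyqpf" (len 14), cursors c1@4 c4@7 c2@10 c3@14, authorship .1.1..42.2..33
After op 7 (insert('a')): buffer="apufabzfapqfayqpfa" (len 18), cursors c1@5 c4@9 c2@13 c3@18, authorship .1.11..442.22..333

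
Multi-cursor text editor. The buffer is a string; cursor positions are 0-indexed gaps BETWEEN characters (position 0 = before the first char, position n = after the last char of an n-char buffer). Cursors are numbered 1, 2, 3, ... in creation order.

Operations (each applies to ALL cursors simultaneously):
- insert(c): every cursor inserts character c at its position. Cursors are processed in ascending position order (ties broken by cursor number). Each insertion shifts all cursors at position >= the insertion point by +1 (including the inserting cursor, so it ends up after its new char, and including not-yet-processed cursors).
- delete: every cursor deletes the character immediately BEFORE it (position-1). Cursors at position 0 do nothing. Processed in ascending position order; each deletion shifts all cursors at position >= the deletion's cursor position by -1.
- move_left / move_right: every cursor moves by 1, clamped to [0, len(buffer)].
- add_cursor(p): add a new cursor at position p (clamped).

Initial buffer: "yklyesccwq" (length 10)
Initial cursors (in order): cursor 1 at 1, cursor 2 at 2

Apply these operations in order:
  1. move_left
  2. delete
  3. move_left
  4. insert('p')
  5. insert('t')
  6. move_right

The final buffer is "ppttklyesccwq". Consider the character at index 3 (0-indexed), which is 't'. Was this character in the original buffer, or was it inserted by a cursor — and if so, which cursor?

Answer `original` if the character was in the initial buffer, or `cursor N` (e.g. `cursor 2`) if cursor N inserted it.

Answer: cursor 2

Derivation:
After op 1 (move_left): buffer="yklyesccwq" (len 10), cursors c1@0 c2@1, authorship ..........
After op 2 (delete): buffer="klyesccwq" (len 9), cursors c1@0 c2@0, authorship .........
After op 3 (move_left): buffer="klyesccwq" (len 9), cursors c1@0 c2@0, authorship .........
After op 4 (insert('p')): buffer="ppklyesccwq" (len 11), cursors c1@2 c2@2, authorship 12.........
After op 5 (insert('t')): buffer="ppttklyesccwq" (len 13), cursors c1@4 c2@4, authorship 1212.........
After op 6 (move_right): buffer="ppttklyesccwq" (len 13), cursors c1@5 c2@5, authorship 1212.........
Authorship (.=original, N=cursor N): 1 2 1 2 . . . . . . . . .
Index 3: author = 2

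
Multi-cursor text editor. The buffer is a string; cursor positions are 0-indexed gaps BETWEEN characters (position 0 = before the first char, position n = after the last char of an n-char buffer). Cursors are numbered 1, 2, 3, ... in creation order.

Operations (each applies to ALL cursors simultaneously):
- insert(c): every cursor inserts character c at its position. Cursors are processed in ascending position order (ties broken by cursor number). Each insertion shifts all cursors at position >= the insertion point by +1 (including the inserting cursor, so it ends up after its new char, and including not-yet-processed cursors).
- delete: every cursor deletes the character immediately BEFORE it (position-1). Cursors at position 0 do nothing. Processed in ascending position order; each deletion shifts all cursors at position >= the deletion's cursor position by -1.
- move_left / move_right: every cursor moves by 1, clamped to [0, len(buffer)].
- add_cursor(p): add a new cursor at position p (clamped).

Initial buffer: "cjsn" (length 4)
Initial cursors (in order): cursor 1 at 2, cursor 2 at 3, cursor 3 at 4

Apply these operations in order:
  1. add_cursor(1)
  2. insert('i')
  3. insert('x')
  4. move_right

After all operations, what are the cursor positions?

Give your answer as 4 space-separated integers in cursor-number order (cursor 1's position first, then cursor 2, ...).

After op 1 (add_cursor(1)): buffer="cjsn" (len 4), cursors c4@1 c1@2 c2@3 c3@4, authorship ....
After op 2 (insert('i')): buffer="cijisini" (len 8), cursors c4@2 c1@4 c2@6 c3@8, authorship .4.1.2.3
After op 3 (insert('x')): buffer="cixjixsixnix" (len 12), cursors c4@3 c1@6 c2@9 c3@12, authorship .44.11.22.33
After op 4 (move_right): buffer="cixjixsixnix" (len 12), cursors c4@4 c1@7 c2@10 c3@12, authorship .44.11.22.33

Answer: 7 10 12 4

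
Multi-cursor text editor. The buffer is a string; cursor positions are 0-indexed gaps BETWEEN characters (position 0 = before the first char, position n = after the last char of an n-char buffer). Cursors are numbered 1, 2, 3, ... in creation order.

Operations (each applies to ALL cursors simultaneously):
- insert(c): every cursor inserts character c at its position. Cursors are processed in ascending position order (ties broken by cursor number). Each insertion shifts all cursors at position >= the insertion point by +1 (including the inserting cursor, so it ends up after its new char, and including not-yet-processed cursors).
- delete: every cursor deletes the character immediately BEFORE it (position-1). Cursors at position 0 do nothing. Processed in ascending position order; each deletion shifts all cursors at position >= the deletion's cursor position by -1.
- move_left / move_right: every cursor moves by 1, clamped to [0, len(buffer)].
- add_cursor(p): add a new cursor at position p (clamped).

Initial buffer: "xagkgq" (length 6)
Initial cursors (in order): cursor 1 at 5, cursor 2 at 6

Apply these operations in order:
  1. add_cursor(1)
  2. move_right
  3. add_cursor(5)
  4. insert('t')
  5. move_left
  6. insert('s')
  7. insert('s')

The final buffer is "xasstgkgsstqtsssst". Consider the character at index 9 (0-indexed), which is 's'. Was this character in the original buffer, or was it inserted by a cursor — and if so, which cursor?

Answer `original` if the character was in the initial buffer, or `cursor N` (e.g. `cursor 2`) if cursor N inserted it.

Answer: cursor 4

Derivation:
After op 1 (add_cursor(1)): buffer="xagkgq" (len 6), cursors c3@1 c1@5 c2@6, authorship ......
After op 2 (move_right): buffer="xagkgq" (len 6), cursors c3@2 c1@6 c2@6, authorship ......
After op 3 (add_cursor(5)): buffer="xagkgq" (len 6), cursors c3@2 c4@5 c1@6 c2@6, authorship ......
After op 4 (insert('t')): buffer="xatgkgtqtt" (len 10), cursors c3@3 c4@7 c1@10 c2@10, authorship ..3...4.12
After op 5 (move_left): buffer="xatgkgtqtt" (len 10), cursors c3@2 c4@6 c1@9 c2@9, authorship ..3...4.12
After op 6 (insert('s')): buffer="xastgkgstqtsst" (len 14), cursors c3@3 c4@8 c1@13 c2@13, authorship ..33...44.1122
After op 7 (insert('s')): buffer="xasstgkgsstqtsssst" (len 18), cursors c3@4 c4@10 c1@17 c2@17, authorship ..333...444.112122
Authorship (.=original, N=cursor N): . . 3 3 3 . . . 4 4 4 . 1 1 2 1 2 2
Index 9: author = 4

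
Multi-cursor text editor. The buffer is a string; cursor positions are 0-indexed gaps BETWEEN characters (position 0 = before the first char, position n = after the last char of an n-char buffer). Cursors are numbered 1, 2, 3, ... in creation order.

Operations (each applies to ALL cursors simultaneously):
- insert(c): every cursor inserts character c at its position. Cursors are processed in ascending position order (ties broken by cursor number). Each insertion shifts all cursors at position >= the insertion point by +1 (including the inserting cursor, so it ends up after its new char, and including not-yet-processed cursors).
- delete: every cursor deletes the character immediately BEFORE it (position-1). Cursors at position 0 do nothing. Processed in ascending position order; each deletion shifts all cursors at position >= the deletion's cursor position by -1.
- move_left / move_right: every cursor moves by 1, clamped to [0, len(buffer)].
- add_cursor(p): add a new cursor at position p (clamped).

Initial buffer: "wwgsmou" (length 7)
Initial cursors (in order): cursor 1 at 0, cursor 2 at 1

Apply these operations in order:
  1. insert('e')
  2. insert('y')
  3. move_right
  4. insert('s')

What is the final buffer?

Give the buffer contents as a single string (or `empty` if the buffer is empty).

After op 1 (insert('e')): buffer="ewewgsmou" (len 9), cursors c1@1 c2@3, authorship 1.2......
After op 2 (insert('y')): buffer="eyweywgsmou" (len 11), cursors c1@2 c2@5, authorship 11.22......
After op 3 (move_right): buffer="eyweywgsmou" (len 11), cursors c1@3 c2@6, authorship 11.22......
After op 4 (insert('s')): buffer="eywseywsgsmou" (len 13), cursors c1@4 c2@8, authorship 11.122.2.....

Answer: eywseywsgsmou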